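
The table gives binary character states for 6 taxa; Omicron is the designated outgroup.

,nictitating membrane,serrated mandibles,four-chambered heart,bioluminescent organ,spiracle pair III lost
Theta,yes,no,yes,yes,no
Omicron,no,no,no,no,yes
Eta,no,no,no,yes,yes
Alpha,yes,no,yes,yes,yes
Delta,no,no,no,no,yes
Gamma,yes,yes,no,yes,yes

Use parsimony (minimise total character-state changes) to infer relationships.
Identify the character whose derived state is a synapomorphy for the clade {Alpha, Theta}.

Character polarity is set by the outgroup: the derived state is whichever differs from the outgroup's state, so for spiracle pair III lost the derived state is 'no', and for the remaining characters it is 'yes'.
nictitating membrane: derived state 'yes' in Alpha, Gamma, and Theta only — synapomorphy for {Alpha, Gamma, Theta}.
serrated mandibles (derived state 'yes') is unique to Gamma (autapomorphy; uninformative for grouping).
four-chambered heart: derived state 'yes' in Alpha and Theta only — synapomorphy for {Alpha, Theta}.
bioluminescent organ: derived state 'yes' in Alpha, Eta, Gamma, and Theta only — synapomorphy for {Alpha, Eta, Gamma, Theta}.
spiracle pair III lost: derived state 'no' in Theta only — an autapomorphy, so it tells us nothing about relationships among taxa.
Most parsimonious ingroup topology: ((((Alpha,Theta),Gamma),Eta),Delta).
The clade {Alpha, Theta} is supported by four-chambered heart: its derived state 'yes' occurs in exactly those taxa and in no other taxon (including the outgroup).

four-chambered heart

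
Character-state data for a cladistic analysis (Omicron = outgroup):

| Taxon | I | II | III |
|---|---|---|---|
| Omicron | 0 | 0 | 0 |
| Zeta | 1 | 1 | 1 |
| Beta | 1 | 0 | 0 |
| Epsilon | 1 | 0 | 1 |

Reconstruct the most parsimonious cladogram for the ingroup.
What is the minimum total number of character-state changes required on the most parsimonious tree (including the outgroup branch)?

3

The outgroup has state '0' for every character, so '1' is the derived state throughout.
I (derived state '1') is shared by all ingroup taxa — unites the whole ingroup.
II: derived state '1' in Zeta only — an autapomorphy, so it tells us nothing about relationships among taxa.
Only Epsilon and Zeta show the derived state '1' for III, supporting them as a clade.
Most parsimonious ingroup topology: ((Zeta,Epsilon),Beta).
Changes per character on this tree: I: 1; II: 1; III: 1.
Total = 3.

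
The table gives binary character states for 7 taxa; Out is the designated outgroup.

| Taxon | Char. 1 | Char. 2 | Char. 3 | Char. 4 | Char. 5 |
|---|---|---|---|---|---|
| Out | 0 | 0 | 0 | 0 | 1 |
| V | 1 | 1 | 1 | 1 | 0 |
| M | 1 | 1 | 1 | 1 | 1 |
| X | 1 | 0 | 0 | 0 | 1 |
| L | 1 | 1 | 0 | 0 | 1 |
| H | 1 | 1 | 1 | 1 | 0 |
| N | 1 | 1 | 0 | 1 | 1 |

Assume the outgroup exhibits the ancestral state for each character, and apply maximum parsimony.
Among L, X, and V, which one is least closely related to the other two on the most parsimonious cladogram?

X

Character polarity is set by the outgroup: the derived state is whichever differs from the outgroup's state, so for Char. 5 the derived state is '0', and for the remaining characters it is '1'.
All ingroup taxa share the derived state '1' for Char. 1; it defines the ingroup but does not resolve relationships within it.
Only H, L, M, N, and V show the derived state '1' for Char. 2, supporting them as a clade.
Char. 3 (derived state '1') is shared by H, M, and V — a synapomorphy uniting that clade.
Char. 4: derived state '1' in H, M, N, and V only — synapomorphy for {H, M, N, V}.
Char. 5 (derived state '0') is shared by H and V — a synapomorphy uniting that clade.
Most parsimonious ingroup topology: (((((V,H),M),N),L),X).
L and V share a more recent common ancestor with each other than either does with X, so X is the least closely related of the three.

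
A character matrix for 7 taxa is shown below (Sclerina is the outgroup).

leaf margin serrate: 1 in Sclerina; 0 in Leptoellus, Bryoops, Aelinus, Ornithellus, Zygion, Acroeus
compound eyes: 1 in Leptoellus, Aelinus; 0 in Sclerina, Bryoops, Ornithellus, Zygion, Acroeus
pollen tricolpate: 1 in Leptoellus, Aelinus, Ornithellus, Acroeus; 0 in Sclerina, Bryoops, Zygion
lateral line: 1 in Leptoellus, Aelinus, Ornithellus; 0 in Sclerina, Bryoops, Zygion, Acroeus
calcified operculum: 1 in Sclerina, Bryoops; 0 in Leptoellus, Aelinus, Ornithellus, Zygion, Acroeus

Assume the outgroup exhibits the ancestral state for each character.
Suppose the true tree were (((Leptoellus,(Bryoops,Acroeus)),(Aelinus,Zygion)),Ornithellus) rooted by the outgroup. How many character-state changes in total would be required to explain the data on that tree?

11

Map each character onto (((Leptoellus,(Bryoops,Acroeus)),(Aelinus,Zygion)),Ornithellus) (rooted by Sclerina) and count the minimum state changes it requires (Fitch parsimony):
leaf margin serrate: 1; compound eyes: 2; pollen tricolpate: 3; lateral line: 3; calcified operculum: 2.
Total tree length = 11.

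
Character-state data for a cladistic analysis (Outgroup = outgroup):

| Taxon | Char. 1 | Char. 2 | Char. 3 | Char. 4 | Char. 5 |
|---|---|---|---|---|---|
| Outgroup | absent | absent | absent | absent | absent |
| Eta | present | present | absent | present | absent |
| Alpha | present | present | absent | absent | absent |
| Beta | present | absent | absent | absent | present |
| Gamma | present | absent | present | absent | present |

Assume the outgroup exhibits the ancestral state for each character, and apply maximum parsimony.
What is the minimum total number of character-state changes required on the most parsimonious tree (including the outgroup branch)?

5

The outgroup has state 'absent' for every character, so 'present' is the derived state throughout.
Char. 1 (derived state 'present') is shared by all ingroup taxa — unites the whole ingroup.
Only Alpha and Eta show the derived state 'present' for Char. 2, supporting them as a clade.
Char. 3: derived state 'present' in Gamma only — an autapomorphy, so it tells us nothing about relationships among taxa.
Char. 4 (derived state 'present') is unique to Eta (autapomorphy; uninformative for grouping).
Char. 5: derived state 'present' in Beta and Gamma only — synapomorphy for {Beta, Gamma}.
Most parsimonious ingroup topology: ((Eta,Alpha),(Beta,Gamma)).
Changes per character on this tree: Char. 1: 1; Char. 2: 1; Char. 3: 1; Char. 4: 1; Char. 5: 1.
Total = 5.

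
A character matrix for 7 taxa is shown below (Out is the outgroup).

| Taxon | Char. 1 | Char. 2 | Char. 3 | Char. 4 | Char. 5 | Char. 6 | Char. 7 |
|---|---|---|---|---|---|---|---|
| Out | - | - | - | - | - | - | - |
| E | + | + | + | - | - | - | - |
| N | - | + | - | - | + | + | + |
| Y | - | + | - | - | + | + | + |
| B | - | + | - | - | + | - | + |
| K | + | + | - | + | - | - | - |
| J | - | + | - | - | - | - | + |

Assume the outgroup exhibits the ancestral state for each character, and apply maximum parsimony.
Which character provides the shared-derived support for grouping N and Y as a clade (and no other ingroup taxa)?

The outgroup has state '-' for every character, so '+' is the derived state throughout.
Char. 1 (derived state '+') is shared by E and K — a synapomorphy uniting that clade.
Char. 2 (derived state '+') is shared by all ingroup taxa — unites the whole ingroup.
Char. 3: derived state '+' in E only — an autapomorphy, so it tells us nothing about relationships among taxa.
Char. 4: derived state '+' in K only — an autapomorphy, so it tells us nothing about relationships among taxa.
Char. 5: derived state '+' in B, N, and Y only — synapomorphy for {B, N, Y}.
Char. 6 (derived state '+') is shared by N and Y — a synapomorphy uniting that clade.
Char. 7: derived state '+' in B, J, N, and Y only — synapomorphy for {B, J, N, Y}.
Most parsimonious ingroup topology: ((E,K),(((N,Y),B),J)).
The clade {N, Y} is supported by Char. 6: its derived state '+' occurs in exactly those taxa and in no other taxon (including the outgroup).

Char. 6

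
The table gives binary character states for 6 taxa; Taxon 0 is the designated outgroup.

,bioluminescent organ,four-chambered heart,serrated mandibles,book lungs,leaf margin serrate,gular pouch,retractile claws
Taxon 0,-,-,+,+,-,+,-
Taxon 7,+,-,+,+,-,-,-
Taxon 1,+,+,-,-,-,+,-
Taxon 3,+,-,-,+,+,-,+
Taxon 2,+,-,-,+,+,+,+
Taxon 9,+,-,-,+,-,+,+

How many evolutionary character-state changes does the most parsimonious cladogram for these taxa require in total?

Character polarity is set by the outgroup: the derived state is whichever differs from the outgroup's state, so for serrated mandibles, book lungs, gular pouch the derived state is '-', and for the remaining characters it is '+'.
bioluminescent organ (derived state '+') is shared by all ingroup taxa — unites the whole ingroup.
four-chambered heart: derived state '+' in Taxon 1 only — an autapomorphy, so it tells us nothing about relationships among taxa.
serrated mandibles: derived state '-' in Taxon 1, Taxon 2, Taxon 3, and Taxon 9 only — synapomorphy for {Taxon 1, Taxon 2, Taxon 3, Taxon 9}.
book lungs: derived state '-' in Taxon 1 only — an autapomorphy, so it tells us nothing about relationships among taxa.
Only Taxon 2 and Taxon 3 show the derived state '+' for leaf margin serrate, supporting them as a clade.
gular pouch (state '-') occurs in Taxon 3 and Taxon 7 but conflicts with the nesting implied by the other characters — most parsimoniously interpreted as homoplasy.
retractile claws (derived state '+') is shared by Taxon 2, Taxon 3, and Taxon 9 — a synapomorphy uniting that clade.
Most parsimonious ingroup topology: (Taxon 7,(Taxon 1,((Taxon 3,Taxon 2),Taxon 9))).
Changes per character on this tree: bioluminescent organ: 1; four-chambered heart: 1; serrated mandibles: 1; book lungs: 1; leaf margin serrate: 1; gular pouch: 2; retractile claws: 1.
Total = 8.

8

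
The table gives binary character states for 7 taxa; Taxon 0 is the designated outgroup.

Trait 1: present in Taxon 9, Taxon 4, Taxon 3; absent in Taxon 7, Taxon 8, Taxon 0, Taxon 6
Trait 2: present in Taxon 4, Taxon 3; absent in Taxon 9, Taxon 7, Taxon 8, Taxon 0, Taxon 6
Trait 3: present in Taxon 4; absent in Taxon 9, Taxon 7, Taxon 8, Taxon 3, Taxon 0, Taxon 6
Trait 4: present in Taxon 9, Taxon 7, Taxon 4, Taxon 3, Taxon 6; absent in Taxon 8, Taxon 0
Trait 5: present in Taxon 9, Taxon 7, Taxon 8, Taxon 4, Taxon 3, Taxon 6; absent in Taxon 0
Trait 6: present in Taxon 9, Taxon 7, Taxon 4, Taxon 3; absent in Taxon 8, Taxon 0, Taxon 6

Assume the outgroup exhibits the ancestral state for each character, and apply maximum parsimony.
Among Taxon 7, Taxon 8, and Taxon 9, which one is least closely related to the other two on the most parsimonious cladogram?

The outgroup has state 'absent' for every character, so 'present' is the derived state throughout.
Only Taxon 3, Taxon 4, and Taxon 9 show the derived state 'present' for Trait 1, supporting them as a clade.
Trait 2: derived state 'present' in Taxon 3 and Taxon 4 only — synapomorphy for {Taxon 3, Taxon 4}.
Trait 3 (derived state 'present') is unique to Taxon 4 (autapomorphy; uninformative for grouping).
Only Taxon 3, Taxon 4, Taxon 6, Taxon 7, and Taxon 9 show the derived state 'present' for Trait 4, supporting them as a clade.
Trait 5 (derived state 'present') is shared by all ingroup taxa — unites the whole ingroup.
Trait 6: derived state 'present' in Taxon 3, Taxon 4, Taxon 7, and Taxon 9 only — synapomorphy for {Taxon 3, Taxon 4, Taxon 7, Taxon 9}.
Most parsimonious ingroup topology: (Taxon 8,(((Taxon 9,(Taxon 3,Taxon 4)),Taxon 7),Taxon 6)).
Taxon 7 and Taxon 9 share a more recent common ancestor with each other than either does with Taxon 8, so Taxon 8 is the least closely related of the three.

Taxon 8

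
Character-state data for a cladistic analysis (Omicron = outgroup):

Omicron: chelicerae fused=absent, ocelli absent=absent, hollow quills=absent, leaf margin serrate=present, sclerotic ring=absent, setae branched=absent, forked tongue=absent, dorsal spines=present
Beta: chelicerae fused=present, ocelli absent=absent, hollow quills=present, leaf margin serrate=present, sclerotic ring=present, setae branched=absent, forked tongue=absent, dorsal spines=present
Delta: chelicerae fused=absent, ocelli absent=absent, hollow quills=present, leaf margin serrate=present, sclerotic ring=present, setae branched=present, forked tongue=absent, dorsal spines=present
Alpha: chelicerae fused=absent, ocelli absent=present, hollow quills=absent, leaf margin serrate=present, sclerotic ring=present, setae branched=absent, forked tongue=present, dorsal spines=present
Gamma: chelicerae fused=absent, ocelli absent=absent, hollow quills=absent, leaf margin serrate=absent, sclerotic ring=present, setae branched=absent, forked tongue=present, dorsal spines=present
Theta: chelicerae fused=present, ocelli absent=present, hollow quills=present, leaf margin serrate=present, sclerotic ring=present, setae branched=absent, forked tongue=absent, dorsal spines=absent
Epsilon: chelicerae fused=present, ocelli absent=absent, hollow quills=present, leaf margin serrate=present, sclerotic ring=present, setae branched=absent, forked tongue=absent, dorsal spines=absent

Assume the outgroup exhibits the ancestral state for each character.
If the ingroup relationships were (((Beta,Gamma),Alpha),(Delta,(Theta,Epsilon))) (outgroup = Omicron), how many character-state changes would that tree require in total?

12

Map each character onto (((Beta,Gamma),Alpha),(Delta,(Theta,Epsilon))) (rooted by Omicron) and count the minimum state changes it requires (Fitch parsimony):
chelicerae fused: 2; ocelli absent: 2; hollow quills: 2; leaf margin serrate: 1; sclerotic ring: 1; setae branched: 1; forked tongue: 2; dorsal spines: 1.
Total tree length = 12.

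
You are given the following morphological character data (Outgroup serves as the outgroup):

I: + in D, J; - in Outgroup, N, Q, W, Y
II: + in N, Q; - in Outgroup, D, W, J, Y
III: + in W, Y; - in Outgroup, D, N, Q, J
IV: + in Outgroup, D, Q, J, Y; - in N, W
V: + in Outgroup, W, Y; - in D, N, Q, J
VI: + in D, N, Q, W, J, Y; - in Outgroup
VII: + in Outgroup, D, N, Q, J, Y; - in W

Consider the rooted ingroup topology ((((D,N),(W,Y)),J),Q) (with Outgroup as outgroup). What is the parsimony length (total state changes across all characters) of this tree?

11

Map each character onto ((((D,N),(W,Y)),J),Q) (rooted by Outgroup) and count the minimum state changes it requires (Fitch parsimony):
I: 2; II: 2; III: 1; IV: 2; V: 2; VI: 1; VII: 1.
Total tree length = 11.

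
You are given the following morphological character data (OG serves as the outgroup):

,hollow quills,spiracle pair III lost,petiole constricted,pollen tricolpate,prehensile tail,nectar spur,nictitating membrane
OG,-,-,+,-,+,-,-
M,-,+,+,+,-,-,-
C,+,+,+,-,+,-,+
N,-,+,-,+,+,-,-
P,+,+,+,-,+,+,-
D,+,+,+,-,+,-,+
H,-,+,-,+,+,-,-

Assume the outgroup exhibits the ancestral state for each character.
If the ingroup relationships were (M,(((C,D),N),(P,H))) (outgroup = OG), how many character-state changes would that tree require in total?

11

Map each character onto (M,(((C,D),N),(P,H))) (rooted by OG) and count the minimum state changes it requires (Fitch parsimony):
hollow quills: 2; spiracle pair III lost: 1; petiole constricted: 2; pollen tricolpate: 3; prehensile tail: 1; nectar spur: 1; nictitating membrane: 1.
Total tree length = 11.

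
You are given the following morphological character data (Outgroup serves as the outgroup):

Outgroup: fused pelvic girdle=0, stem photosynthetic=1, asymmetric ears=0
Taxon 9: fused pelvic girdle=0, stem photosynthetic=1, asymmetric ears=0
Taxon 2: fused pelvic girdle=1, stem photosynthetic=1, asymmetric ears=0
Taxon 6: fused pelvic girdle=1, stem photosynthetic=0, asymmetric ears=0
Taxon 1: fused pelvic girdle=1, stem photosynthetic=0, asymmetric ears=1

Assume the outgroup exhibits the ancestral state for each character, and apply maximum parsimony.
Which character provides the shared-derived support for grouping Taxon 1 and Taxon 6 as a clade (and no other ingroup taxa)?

Character polarity is set by the outgroup: the derived state is whichever differs from the outgroup's state, so for stem photosynthetic the derived state is '0', and for the remaining characters it is '1'.
fused pelvic girdle: derived state '1' in Taxon 1, Taxon 2, and Taxon 6 only — synapomorphy for {Taxon 1, Taxon 2, Taxon 6}.
stem photosynthetic: derived state '0' in Taxon 1 and Taxon 6 only — synapomorphy for {Taxon 1, Taxon 6}.
asymmetric ears (derived state '1') is unique to Taxon 1 (autapomorphy; uninformative for grouping).
Most parsimonious ingroup topology: (Taxon 9,(Taxon 2,(Taxon 6,Taxon 1))).
The clade {Taxon 1, Taxon 6} is supported by stem photosynthetic: its derived state '0' occurs in exactly those taxa and in no other taxon (including the outgroup).

stem photosynthetic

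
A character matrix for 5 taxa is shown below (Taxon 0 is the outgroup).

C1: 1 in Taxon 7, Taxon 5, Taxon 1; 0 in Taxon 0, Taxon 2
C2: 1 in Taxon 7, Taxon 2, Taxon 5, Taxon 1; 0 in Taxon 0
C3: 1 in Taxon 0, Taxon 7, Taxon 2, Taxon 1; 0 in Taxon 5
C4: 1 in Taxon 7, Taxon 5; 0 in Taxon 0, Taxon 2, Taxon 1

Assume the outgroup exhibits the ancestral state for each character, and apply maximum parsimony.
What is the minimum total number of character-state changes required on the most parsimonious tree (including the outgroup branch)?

4

Character polarity is set by the outgroup: the derived state is whichever differs from the outgroup's state, so for C3 the derived state is '0', and for the remaining characters it is '1'.
C1 (derived state '1') is shared by Taxon 1, Taxon 5, and Taxon 7 — a synapomorphy uniting that clade.
All ingroup taxa share the derived state '1' for C2; it defines the ingroup but does not resolve relationships within it.
C3: derived state '0' in Taxon 5 only — an autapomorphy, so it tells us nothing about relationships among taxa.
C4: derived state '1' in Taxon 5 and Taxon 7 only — synapomorphy for {Taxon 5, Taxon 7}.
Most parsimonious ingroup topology: (((Taxon 7,Taxon 5),Taxon 1),Taxon 2).
Changes per character on this tree: C1: 1; C2: 1; C3: 1; C4: 1.
Total = 4.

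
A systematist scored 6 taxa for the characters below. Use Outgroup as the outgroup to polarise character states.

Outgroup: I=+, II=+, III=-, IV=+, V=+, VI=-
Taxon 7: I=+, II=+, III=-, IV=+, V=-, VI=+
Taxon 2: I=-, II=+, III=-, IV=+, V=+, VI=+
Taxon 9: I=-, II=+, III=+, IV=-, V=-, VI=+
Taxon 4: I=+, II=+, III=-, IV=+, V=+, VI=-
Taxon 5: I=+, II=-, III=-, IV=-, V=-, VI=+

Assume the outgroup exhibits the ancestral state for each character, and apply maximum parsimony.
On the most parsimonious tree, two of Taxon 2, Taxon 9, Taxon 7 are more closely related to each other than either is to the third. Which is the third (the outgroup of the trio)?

Character polarity is set by the outgroup: the derived state is whichever differs from the outgroup's state, so for I, II, IV, V the derived state is '-', and for the remaining characters it is '+'.
I (state '-') occurs in Taxon 2 and Taxon 9 but conflicts with the nesting implied by the other characters — most parsimoniously interpreted as homoplasy.
II (derived state '-') is unique to Taxon 5 (autapomorphy; uninformative for grouping).
III: derived state '+' in Taxon 9 only — an autapomorphy, so it tells us nothing about relationships among taxa.
IV (derived state '-') is shared by Taxon 5 and Taxon 9 — a synapomorphy uniting that clade.
Only Taxon 5, Taxon 7, and Taxon 9 show the derived state '-' for V, supporting them as a clade.
Only Taxon 2, Taxon 5, Taxon 7, and Taxon 9 show the derived state '+' for VI, supporting them as a clade.
Most parsimonious ingroup topology: (((Taxon 7,(Taxon 9,Taxon 5)),Taxon 2),Taxon 4).
Taxon 9 and Taxon 7 share a more recent common ancestor with each other than either does with Taxon 2, so Taxon 2 is the least closely related of the three.

Taxon 2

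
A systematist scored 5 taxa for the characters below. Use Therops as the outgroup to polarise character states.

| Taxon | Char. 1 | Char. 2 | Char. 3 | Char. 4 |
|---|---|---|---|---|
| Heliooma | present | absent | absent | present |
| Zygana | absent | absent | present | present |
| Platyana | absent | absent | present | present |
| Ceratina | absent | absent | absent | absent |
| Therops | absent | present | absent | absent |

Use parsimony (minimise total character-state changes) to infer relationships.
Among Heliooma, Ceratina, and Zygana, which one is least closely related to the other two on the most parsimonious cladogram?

Ceratina

Character polarity is set by the outgroup: the derived state is whichever differs from the outgroup's state, so for Char. 2 the derived state is 'absent', and for the remaining characters it is 'present'.
Char. 1: derived state 'present' in Heliooma only — an autapomorphy, so it tells us nothing about relationships among taxa.
Char. 2 (derived state 'absent') is shared by all ingroup taxa — unites the whole ingroup.
Char. 3: derived state 'present' in Platyana and Zygana only — synapomorphy for {Platyana, Zygana}.
Only Heliooma, Platyana, and Zygana show the derived state 'present' for Char. 4, supporting them as a clade.
Most parsimonious ingroup topology: ((Heliooma,(Zygana,Platyana)),Ceratina).
Zygana and Heliooma share a more recent common ancestor with each other than either does with Ceratina, so Ceratina is the least closely related of the three.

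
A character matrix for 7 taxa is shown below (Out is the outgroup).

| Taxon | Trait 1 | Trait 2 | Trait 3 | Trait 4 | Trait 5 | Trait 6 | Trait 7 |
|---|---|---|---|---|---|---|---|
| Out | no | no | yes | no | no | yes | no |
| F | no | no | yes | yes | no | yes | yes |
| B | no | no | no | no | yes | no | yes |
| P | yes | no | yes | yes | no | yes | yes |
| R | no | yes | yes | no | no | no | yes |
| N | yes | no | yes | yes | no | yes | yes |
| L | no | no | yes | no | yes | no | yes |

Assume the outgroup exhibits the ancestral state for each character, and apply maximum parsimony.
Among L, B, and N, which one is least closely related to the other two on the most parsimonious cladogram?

Character polarity is set by the outgroup: the derived state is whichever differs from the outgroup's state, so for Trait 3, Trait 6 the derived state is 'no', and for the remaining characters it is 'yes'.
Trait 1: derived state 'yes' in N and P only — synapomorphy for {N, P}.
Trait 2 (derived state 'yes') is unique to R (autapomorphy; uninformative for grouping).
Trait 3 (derived state 'no') is unique to B (autapomorphy; uninformative for grouping).
Trait 4 (derived state 'yes') is shared by F, N, and P — a synapomorphy uniting that clade.
Trait 5: derived state 'yes' in B and L only — synapomorphy for {B, L}.
Only B, L, and R show the derived state 'no' for Trait 6, supporting them as a clade.
All ingroup taxa share the derived state 'yes' for Trait 7; it defines the ingroup but does not resolve relationships within it.
Most parsimonious ingroup topology: ((F,(P,N)),((B,L),R)).
L and B share a more recent common ancestor with each other than either does with N, so N is the least closely related of the three.

N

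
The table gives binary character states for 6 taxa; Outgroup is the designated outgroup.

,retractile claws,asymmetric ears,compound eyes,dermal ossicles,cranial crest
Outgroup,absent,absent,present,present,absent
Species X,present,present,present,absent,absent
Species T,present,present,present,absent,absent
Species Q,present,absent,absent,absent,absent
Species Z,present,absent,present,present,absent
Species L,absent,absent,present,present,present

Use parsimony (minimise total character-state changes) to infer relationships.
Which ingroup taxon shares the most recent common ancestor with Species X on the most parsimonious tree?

Character polarity is set by the outgroup: the derived state is whichever differs from the outgroup's state, so for compound eyes, dermal ossicles the derived state is 'absent', and for the remaining characters it is 'present'.
Only Species Q, Species T, Species X, and Species Z show the derived state 'present' for retractile claws, supporting them as a clade.
asymmetric ears (derived state 'present') is shared by Species T and Species X — a synapomorphy uniting that clade.
compound eyes: derived state 'absent' in Species Q only — an autapomorphy, so it tells us nothing about relationships among taxa.
dermal ossicles (derived state 'absent') is shared by Species Q, Species T, and Species X — a synapomorphy uniting that clade.
cranial crest: derived state 'present' in Species L only — an autapomorphy, so it tells us nothing about relationships among taxa.
Most parsimonious ingroup topology: ((((Species X,Species T),Species Q),Species Z),Species L).
Species X and Species T form a cherry on this tree, so they are sister taxa.

Species T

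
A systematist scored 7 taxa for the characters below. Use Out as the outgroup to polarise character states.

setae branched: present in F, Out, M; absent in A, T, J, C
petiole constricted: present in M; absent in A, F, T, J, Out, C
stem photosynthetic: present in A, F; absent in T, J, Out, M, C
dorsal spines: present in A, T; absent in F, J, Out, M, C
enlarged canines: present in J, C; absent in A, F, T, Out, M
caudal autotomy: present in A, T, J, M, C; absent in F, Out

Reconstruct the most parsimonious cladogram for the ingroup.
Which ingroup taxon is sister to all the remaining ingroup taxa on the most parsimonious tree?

F

Character polarity is set by the outgroup: the derived state is whichever differs from the outgroup's state, so for setae branched the derived state is 'absent', and for the remaining characters it is 'present'.
Only A, C, J, and T show the derived state 'absent' for setae branched, supporting them as a clade.
petiole constricted: derived state 'present' in M only — an autapomorphy, so it tells us nothing about relationships among taxa.
stem photosynthetic (state 'present') occurs in A and F but conflicts with the nesting implied by the other characters — most parsimoniously interpreted as homoplasy.
Only A and T show the derived state 'present' for dorsal spines, supporting them as a clade.
enlarged canines: derived state 'present' in C and J only — synapomorphy for {C, J}.
Only A, C, J, M, and T show the derived state 'present' for caudal autotomy, supporting them as a clade.
Most parsimonious ingroup topology: ((M,((C,J),(T,A))),F).
F is sister to the clade containing all other ingroup taxa, so it is the earliest-diverging (most basal) ingroup lineage.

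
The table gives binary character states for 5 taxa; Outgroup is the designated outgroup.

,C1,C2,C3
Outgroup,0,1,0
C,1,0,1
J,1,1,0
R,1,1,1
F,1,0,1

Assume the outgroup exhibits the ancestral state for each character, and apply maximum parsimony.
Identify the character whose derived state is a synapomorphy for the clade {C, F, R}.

Character polarity is set by the outgroup: the derived state is whichever differs from the outgroup's state, so for C2 the derived state is '0', and for the remaining characters it is '1'.
All ingroup taxa share the derived state '1' for C1; it defines the ingroup but does not resolve relationships within it.
Only C and F show the derived state '0' for C2, supporting them as a clade.
Only C, F, and R show the derived state '1' for C3, supporting them as a clade.
Most parsimonious ingroup topology: (((C,F),R),J).
The clade {C, F, R} is supported by C3: its derived state '1' occurs in exactly those taxa and in no other taxon (including the outgroup).

C3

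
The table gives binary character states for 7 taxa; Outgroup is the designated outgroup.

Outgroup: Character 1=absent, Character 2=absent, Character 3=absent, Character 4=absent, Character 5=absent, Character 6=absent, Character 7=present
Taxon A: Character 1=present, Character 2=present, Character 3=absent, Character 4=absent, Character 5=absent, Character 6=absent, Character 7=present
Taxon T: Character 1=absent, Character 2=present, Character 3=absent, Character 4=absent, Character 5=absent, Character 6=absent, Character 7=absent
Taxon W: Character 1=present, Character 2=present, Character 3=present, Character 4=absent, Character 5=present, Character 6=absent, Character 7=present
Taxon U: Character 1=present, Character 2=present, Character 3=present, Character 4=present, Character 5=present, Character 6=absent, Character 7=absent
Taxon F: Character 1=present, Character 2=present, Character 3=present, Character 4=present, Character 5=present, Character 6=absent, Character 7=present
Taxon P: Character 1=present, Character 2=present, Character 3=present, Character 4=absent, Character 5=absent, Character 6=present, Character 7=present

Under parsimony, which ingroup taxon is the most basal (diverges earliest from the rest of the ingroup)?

Taxon T

Character polarity is set by the outgroup: the derived state is whichever differs from the outgroup's state, so for Character 7 the derived state is 'absent', and for the remaining characters it is 'present'.
Character 1: derived state 'present' in Taxon A, Taxon F, Taxon P, Taxon U, and Taxon W only — synapomorphy for {Taxon A, Taxon F, Taxon P, Taxon U, Taxon W}.
Character 2 (derived state 'present') is shared by all ingroup taxa — unites the whole ingroup.
Character 3 (derived state 'present') is shared by Taxon F, Taxon P, Taxon U, and Taxon W — a synapomorphy uniting that clade.
Only Taxon F and Taxon U show the derived state 'present' for Character 4, supporting them as a clade.
Character 5: derived state 'present' in Taxon F, Taxon U, and Taxon W only — synapomorphy for {Taxon F, Taxon U, Taxon W}.
Character 6 (derived state 'present') is unique to Taxon P (autapomorphy; uninformative for grouping).
Character 7 (state 'absent') occurs in Taxon T and Taxon U but conflicts with the nesting implied by the other characters — most parsimoniously interpreted as homoplasy.
Most parsimonious ingroup topology: ((Taxon A,((Taxon W,(Taxon U,Taxon F)),Taxon P)),Taxon T).
Taxon T is sister to the clade containing all other ingroup taxa, so it is the earliest-diverging (most basal) ingroup lineage.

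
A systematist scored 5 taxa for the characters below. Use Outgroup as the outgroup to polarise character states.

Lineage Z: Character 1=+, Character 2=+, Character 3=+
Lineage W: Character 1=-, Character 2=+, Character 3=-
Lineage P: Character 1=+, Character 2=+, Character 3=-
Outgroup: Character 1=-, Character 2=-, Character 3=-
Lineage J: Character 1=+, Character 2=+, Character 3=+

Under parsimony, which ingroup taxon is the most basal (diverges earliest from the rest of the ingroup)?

The outgroup has state '-' for every character, so '+' is the derived state throughout.
Only Lineage J, Lineage P, and Lineage Z show the derived state '+' for Character 1, supporting them as a clade.
Character 2 (derived state '+') is shared by all ingroup taxa — unites the whole ingroup.
Only Lineage J and Lineage Z show the derived state '+' for Character 3, supporting them as a clade.
Most parsimonious ingroup topology: (Lineage W,(Lineage P,(Lineage J,Lineage Z))).
Lineage W is sister to the clade containing all other ingroup taxa, so it is the earliest-diverging (most basal) ingroup lineage.

Lineage W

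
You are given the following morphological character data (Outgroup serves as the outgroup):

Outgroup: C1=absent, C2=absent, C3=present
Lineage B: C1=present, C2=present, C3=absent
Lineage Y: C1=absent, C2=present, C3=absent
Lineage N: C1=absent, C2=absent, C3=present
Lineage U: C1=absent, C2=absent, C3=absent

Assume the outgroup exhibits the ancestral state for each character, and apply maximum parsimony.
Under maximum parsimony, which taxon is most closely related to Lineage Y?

Character polarity is set by the outgroup: the derived state is whichever differs from the outgroup's state, so for C3 the derived state is 'absent', and for the remaining characters it is 'present'.
C1: derived state 'present' in Lineage B only — an autapomorphy, so it tells us nothing about relationships among taxa.
Only Lineage B and Lineage Y show the derived state 'present' for C2, supporting them as a clade.
C3: derived state 'absent' in Lineage B, Lineage U, and Lineage Y only — synapomorphy for {Lineage B, Lineage U, Lineage Y}.
Most parsimonious ingroup topology: ((Lineage U,(Lineage B,Lineage Y)),Lineage N).
Lineage Y and Lineage B form a cherry on this tree, so they are sister taxa.

Lineage B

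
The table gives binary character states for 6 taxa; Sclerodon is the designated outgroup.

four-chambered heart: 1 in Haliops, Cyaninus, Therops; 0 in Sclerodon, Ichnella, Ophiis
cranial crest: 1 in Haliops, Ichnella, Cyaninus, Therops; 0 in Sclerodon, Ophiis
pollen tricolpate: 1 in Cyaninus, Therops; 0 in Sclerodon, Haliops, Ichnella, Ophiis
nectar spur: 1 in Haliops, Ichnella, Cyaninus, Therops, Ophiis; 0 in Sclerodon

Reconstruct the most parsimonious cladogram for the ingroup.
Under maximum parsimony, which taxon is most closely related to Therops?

The outgroup has state '0' for every character, so '1' is the derived state throughout.
four-chambered heart: derived state '1' in Cyaninus, Haliops, and Therops only — synapomorphy for {Cyaninus, Haliops, Therops}.
Only Cyaninus, Haliops, Ichnella, and Therops show the derived state '1' for cranial crest, supporting them as a clade.
pollen tricolpate (derived state '1') is shared by Cyaninus and Therops — a synapomorphy uniting that clade.
All ingroup taxa share the derived state '1' for nectar spur; it defines the ingroup but does not resolve relationships within it.
Most parsimonious ingroup topology: (((Haliops,(Cyaninus,Therops)),Ichnella),Ophiis).
Therops and Cyaninus form a cherry on this tree, so they are sister taxa.

Cyaninus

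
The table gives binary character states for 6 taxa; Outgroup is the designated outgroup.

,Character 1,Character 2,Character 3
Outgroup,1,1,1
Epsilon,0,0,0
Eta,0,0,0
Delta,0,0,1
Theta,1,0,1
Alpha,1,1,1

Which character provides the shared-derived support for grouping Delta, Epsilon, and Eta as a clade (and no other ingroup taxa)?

The outgroup has state '1' for every character, so '0' is the derived state throughout.
Character 1 (derived state '0') is shared by Delta, Epsilon, and Eta — a synapomorphy uniting that clade.
Only Delta, Epsilon, Eta, and Theta show the derived state '0' for Character 2, supporting them as a clade.
Character 3: derived state '0' in Epsilon and Eta only — synapomorphy for {Epsilon, Eta}.
Most parsimonious ingroup topology: ((((Epsilon,Eta),Delta),Theta),Alpha).
The clade {Delta, Epsilon, Eta} is supported by Character 1: its derived state '0' occurs in exactly those taxa and in no other taxon (including the outgroup).

Character 1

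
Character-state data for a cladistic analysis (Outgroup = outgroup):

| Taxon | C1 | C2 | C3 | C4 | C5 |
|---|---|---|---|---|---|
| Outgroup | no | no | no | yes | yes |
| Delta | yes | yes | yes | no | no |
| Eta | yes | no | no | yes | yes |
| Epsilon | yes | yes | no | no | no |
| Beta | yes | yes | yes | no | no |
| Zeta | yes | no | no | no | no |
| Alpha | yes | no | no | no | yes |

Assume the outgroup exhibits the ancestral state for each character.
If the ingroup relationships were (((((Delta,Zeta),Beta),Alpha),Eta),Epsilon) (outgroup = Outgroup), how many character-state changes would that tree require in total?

10

Map each character onto (((((Delta,Zeta),Beta),Alpha),Eta),Epsilon) (rooted by Outgroup) and count the minimum state changes it requires (Fitch parsimony):
C1: 1; C2: 3; C3: 2; C4: 2; C5: 2.
Total tree length = 10.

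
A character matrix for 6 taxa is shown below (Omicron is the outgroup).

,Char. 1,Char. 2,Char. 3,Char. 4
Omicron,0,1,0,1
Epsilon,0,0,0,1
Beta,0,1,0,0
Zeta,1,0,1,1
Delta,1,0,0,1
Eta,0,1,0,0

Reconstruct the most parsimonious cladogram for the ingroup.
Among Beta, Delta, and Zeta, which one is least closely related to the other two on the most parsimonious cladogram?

Character polarity is set by the outgroup: the derived state is whichever differs from the outgroup's state, so for Char. 2, Char. 4 the derived state is '0', and for the remaining characters it is '1'.
Only Delta and Zeta show the derived state '1' for Char. 1, supporting them as a clade.
Char. 2: derived state '0' in Delta, Epsilon, and Zeta only — synapomorphy for {Delta, Epsilon, Zeta}.
Char. 3 (derived state '1') is unique to Zeta (autapomorphy; uninformative for grouping).
Char. 4 (derived state '0') is shared by Beta and Eta — a synapomorphy uniting that clade.
Most parsimonious ingroup topology: ((Epsilon,(Zeta,Delta)),(Beta,Eta)).
Zeta and Delta share a more recent common ancestor with each other than either does with Beta, so Beta is the least closely related of the three.

Beta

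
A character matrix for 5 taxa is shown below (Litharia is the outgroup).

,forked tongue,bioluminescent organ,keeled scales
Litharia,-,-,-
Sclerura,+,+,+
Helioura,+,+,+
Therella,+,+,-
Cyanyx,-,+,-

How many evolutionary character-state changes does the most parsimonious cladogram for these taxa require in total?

The outgroup has state '-' for every character, so '+' is the derived state throughout.
Only Helioura, Sclerura, and Therella show the derived state '+' for forked tongue, supporting them as a clade.
bioluminescent organ (derived state '+') is shared by all ingroup taxa — unites the whole ingroup.
keeled scales: derived state '+' in Helioura and Sclerura only — synapomorphy for {Helioura, Sclerura}.
Most parsimonious ingroup topology: (((Sclerura,Helioura),Therella),Cyanyx).
Changes per character on this tree: forked tongue: 1; bioluminescent organ: 1; keeled scales: 1.
Total = 3.

3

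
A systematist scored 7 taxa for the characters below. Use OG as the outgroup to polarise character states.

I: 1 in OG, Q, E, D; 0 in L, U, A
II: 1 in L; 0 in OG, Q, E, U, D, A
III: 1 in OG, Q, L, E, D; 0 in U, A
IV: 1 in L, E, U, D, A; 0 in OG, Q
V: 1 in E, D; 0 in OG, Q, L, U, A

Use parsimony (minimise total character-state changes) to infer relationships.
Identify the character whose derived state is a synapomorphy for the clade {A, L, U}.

I

Character polarity is set by the outgroup: the derived state is whichever differs from the outgroup's state, so for I, III the derived state is '0', and for the remaining characters it is '1'.
I: derived state '0' in A, L, and U only — synapomorphy for {A, L, U}.
II (derived state '1') is unique to L (autapomorphy; uninformative for grouping).
III (derived state '0') is shared by A and U — a synapomorphy uniting that clade.
IV: derived state '1' in A, D, E, L, and U only — synapomorphy for {A, D, E, L, U}.
V: derived state '1' in D and E only — synapomorphy for {D, E}.
Most parsimonious ingroup topology: (Q,((L,(U,A)),(E,D))).
The clade {A, L, U} is supported by I: its derived state '0' occurs in exactly those taxa and in no other taxon (including the outgroup).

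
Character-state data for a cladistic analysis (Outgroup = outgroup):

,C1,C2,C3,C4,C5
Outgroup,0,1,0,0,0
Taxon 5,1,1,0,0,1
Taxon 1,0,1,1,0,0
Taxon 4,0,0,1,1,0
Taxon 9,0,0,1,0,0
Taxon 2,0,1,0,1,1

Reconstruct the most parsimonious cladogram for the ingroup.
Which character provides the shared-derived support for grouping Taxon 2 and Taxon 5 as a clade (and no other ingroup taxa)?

C5

Character polarity is set by the outgroup: the derived state is whichever differs from the outgroup's state, so for C2 the derived state is '0', and for the remaining characters it is '1'.
C1 (derived state '1') is unique to Taxon 5 (autapomorphy; uninformative for grouping).
C2 (derived state '0') is shared by Taxon 4 and Taxon 9 — a synapomorphy uniting that clade.
C3 (derived state '1') is shared by Taxon 1, Taxon 4, and Taxon 9 — a synapomorphy uniting that clade.
C4 groups Taxon 2 and Taxon 4, which is incompatible with the clades supported by the remaining characters; treating it as convergent (homoplasy) costs fewer steps than any alternative tree.
C5 (derived state '1') is shared by Taxon 2 and Taxon 5 — a synapomorphy uniting that clade.
Most parsimonious ingroup topology: ((Taxon 5,Taxon 2),(Taxon 1,(Taxon 4,Taxon 9))).
The clade {Taxon 2, Taxon 5} is supported by C5: its derived state '1' occurs in exactly those taxa and in no other taxon (including the outgroup).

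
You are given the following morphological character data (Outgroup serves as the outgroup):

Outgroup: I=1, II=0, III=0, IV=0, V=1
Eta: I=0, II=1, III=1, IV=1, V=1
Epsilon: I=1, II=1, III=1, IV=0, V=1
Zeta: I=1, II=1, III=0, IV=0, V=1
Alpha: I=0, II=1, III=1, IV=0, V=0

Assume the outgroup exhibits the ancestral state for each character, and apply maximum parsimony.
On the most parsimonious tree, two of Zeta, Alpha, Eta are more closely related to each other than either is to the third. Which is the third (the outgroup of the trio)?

Character polarity is set by the outgroup: the derived state is whichever differs from the outgroup's state, so for I, V the derived state is '0', and for the remaining characters it is '1'.
I (derived state '0') is shared by Alpha and Eta — a synapomorphy uniting that clade.
All ingroup taxa share the derived state '1' for II; it defines the ingroup but does not resolve relationships within it.
III (derived state '1') is shared by Alpha, Epsilon, and Eta — a synapomorphy uniting that clade.
IV: derived state '1' in Eta only — an autapomorphy, so it tells us nothing about relationships among taxa.
V: derived state '0' in Alpha only — an autapomorphy, so it tells us nothing about relationships among taxa.
Most parsimonious ingroup topology: (((Eta,Alpha),Epsilon),Zeta).
Alpha and Eta share a more recent common ancestor with each other than either does with Zeta, so Zeta is the least closely related of the three.

Zeta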